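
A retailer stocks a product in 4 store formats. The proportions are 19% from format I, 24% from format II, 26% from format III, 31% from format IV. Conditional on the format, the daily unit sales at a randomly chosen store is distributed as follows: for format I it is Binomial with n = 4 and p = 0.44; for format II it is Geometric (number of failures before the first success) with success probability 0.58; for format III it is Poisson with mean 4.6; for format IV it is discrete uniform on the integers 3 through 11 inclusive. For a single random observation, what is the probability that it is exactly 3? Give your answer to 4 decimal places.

Conditional on each format, P(X = 3): I: 0.190812; II: 0.042971; III: 0.163068; IV: 0.111111.
By total probability, P(X = 3) = 0.19·0.190812 + 0.24·0.042971 + 0.26·0.163068 + 0.31·0.111111 = 0.123409.

0.1234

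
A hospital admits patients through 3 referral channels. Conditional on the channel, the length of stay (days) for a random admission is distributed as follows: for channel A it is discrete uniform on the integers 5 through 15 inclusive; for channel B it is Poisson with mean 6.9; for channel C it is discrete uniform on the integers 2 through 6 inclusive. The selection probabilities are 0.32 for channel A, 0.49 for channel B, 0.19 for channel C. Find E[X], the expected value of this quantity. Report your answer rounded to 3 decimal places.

Component means — A: 10; B: 6.9; C: 4.
E[X] = 0.32·10 + 0.49·6.9 + 0.19·4 = 7.341.

7.341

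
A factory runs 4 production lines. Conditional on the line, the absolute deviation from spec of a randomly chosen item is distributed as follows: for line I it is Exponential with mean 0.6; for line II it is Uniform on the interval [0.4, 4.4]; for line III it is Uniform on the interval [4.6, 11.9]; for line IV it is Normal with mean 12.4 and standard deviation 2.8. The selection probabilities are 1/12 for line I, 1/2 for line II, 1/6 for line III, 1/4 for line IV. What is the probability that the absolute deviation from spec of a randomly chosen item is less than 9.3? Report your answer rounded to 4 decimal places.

0.7242

Conditional on each line, P(X < 9.3): I: 1; II: 1; III: 0.643836; IV: 0.134116.
By total probability, P(X < 9.3) = 0.0833333·1 + 0.5·1 + 0.166667·0.643836 + 0.25·0.134116 = 0.724168.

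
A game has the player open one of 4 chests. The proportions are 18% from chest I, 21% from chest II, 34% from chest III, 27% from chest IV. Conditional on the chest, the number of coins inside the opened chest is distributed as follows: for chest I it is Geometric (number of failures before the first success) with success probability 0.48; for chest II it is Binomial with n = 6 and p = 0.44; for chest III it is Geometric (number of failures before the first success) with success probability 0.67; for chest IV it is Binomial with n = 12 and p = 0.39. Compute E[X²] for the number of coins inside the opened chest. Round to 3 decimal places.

For each component E[X²] = Var + (mean)², giving I: 3.43056; II: 8.448; III: 0.977723; IV: 24.7572.
Overall E[X²] = 0.18·3.43056 + 0.21·8.448 + 0.34·0.977723 + 0.27·24.7572 = 9.40845.

9.408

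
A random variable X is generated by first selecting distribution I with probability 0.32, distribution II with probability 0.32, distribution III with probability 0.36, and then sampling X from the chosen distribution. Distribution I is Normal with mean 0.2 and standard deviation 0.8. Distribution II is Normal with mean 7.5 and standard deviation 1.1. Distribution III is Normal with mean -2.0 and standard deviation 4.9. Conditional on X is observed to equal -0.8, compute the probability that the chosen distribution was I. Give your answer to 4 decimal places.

Likelihoods f(-0.8 | ·): I: 0.228311; II: 1.5721e-13; III: 0.0790115.
Posterior ∝ prior × likelihood. Numerator for I: 0.32·0.228311 = 0.0730596.
Normalizing constant: 0.32·0.228311 + 0.32·1.5721e-13 + 0.36·0.0790115 = 0.101504.
P(I | observation) = 0.0730596 / 0.101504 = 0.719772.

0.7198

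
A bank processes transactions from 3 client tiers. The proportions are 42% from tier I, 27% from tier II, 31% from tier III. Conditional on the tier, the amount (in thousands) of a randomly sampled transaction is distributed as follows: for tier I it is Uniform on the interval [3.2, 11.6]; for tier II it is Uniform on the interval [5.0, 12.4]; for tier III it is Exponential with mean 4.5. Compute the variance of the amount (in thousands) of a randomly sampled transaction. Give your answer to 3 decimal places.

12.742

Per component, I: μ=7.4, E[X²]=60.64; II: μ=8.7, E[X²]=80.2533; III: μ=4.5, E[X²]=40.5.
E[X] = 0.42·7.4 + 0.27·8.7 + 0.31·4.5 = 6.852.
E[X²] = 0.42·60.64 + 0.27·80.2533 + 0.31·40.5 = 59.6922.
Var(X) = E[X²] − (E[X])² = 59.6922 − 46.9499 = 12.7423.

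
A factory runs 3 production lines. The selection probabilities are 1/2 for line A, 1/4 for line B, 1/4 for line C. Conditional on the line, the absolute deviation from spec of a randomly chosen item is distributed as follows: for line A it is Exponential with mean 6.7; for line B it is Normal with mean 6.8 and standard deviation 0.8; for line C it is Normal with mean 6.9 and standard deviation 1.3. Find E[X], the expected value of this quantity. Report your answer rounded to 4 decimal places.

Component means — A: 6.7; B: 6.8; C: 6.9.
E[X] = 0.5·6.7 + 0.25·6.8 + 0.25·6.9 = 6.775.

6.7750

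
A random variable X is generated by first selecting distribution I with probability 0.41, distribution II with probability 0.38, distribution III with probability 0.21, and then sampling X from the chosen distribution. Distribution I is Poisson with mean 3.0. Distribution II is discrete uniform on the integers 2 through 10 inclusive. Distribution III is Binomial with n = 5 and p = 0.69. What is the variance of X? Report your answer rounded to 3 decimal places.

Per component, I: μ=3, E[X²]=12; II: μ=6, E[X²]=42.6667; III: μ=3.45, E[X²]=12.972.
E[X] = 0.41·3 + 0.38·6 + 0.21·3.45 = 4.2345.
E[X²] = 0.41·12 + 0.38·42.6667 + 0.21·12.972 = 23.8575.
Var(X) = E[X²] − (E[X])² = 23.8575 − 17.931 = 5.92646.

5.926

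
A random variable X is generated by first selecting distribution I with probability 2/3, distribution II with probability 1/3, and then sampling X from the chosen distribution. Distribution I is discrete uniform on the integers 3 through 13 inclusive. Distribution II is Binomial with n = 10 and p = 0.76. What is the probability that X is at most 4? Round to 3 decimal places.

Conditional on each component, P(X ≤ 4): I: 0.181818; II: 0.0161116.
By total probability, P(X ≤ 4) = 0.666667·0.181818 + 0.333333·0.0161116 = 0.126583.

0.127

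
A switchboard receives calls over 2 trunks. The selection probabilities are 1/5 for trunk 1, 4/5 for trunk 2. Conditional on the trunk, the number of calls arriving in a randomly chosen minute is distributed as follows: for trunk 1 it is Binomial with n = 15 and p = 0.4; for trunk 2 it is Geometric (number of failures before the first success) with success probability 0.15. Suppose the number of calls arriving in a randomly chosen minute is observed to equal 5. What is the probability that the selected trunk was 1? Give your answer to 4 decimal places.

Likelihoods P(X=5 | ·): 1: 0.185938; 2: 0.0665558.
Posterior ∝ prior × likelihood. Numerator for 1: 0.2·0.185938 = 0.0371876.
Normalizing constant: 0.2·0.185938 + 0.8·0.0665558 = 0.0904322.
P(1 | observation) = 0.0371876 / 0.0904322 = 0.41122.

0.4112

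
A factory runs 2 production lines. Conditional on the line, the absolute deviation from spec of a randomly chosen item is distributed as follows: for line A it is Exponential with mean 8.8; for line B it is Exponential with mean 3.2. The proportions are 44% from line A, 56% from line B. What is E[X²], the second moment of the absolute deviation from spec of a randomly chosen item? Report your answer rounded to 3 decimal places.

For each component E[X²] = Var + (mean)², giving A: 154.88; B: 20.48.
Overall E[X²] = 0.44·154.88 + 0.56·20.48 = 79.616.

79.616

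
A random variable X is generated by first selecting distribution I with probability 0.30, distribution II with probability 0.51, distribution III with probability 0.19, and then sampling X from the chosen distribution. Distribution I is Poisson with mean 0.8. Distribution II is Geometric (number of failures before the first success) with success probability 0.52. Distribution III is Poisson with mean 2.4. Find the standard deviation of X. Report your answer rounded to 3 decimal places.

Per component, I: μ=0.8, E[X²]=1.44; II: μ=0.923077, E[X²]=2.62722; III: μ=2.4, E[X²]=8.16.
E[X] = 0.3·0.8 + 0.51·0.923077 + 0.19·2.4 = 1.16677.
E[X²] = 0.3·1.44 + 0.51·2.62722 + 0.19·8.16 = 3.32228.
Var(X) = E[X²] − (E[X])² = 3.32228 − 1.36135 = 1.96093.
SD(X) = √1.96093 = 1.40033.

1.400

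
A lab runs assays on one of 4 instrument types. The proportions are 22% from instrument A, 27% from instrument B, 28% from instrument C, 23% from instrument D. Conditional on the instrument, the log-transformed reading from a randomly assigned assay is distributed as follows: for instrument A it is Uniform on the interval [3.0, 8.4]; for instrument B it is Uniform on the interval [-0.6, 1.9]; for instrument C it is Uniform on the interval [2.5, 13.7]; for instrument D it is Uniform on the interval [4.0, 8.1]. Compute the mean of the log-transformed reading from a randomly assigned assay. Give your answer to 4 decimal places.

Component means — A: 5.7; B: 0.65; C: 8.1; D: 6.05.
E[X] = 0.22·5.7 + 0.27·0.65 + 0.28·8.1 + 0.23·6.05 = 5.089.

5.0890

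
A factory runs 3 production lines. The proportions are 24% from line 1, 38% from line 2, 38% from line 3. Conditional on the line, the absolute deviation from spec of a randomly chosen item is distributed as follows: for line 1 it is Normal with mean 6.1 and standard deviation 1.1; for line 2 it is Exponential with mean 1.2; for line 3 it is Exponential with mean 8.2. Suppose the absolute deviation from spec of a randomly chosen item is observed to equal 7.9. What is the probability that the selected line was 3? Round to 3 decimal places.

Likelihoods f(7.9 | ·): 1: 0.0950748; 2: 0.00115269; 3: 0.0465351.
Posterior ∝ prior × likelihood. Numerator for 3: 0.38·0.0465351 = 0.0176833.
Normalizing constant: 0.24·0.0950748 + 0.38·0.00115269 + 0.38·0.0465351 = 0.0409393.
P(3 | observation) = 0.0176833 / 0.0409393 = 0.43194.

0.432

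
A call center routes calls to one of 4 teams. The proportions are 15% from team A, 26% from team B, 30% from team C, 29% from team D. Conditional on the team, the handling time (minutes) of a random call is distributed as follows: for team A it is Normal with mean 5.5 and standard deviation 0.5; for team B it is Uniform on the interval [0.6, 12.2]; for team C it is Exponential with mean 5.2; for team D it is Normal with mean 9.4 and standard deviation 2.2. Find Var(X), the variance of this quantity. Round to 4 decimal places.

Per component, A: μ=5.5, E[X²]=30.5; B: μ=6.4, E[X²]=52.1733; C: μ=5.2, E[X²]=54.08; D: μ=9.4, E[X²]=93.2.
E[X] = 0.15·5.5 + 0.26·6.4 + 0.3·5.2 + 0.29·9.4 = 6.775.
E[X²] = 0.15·30.5 + 0.26·52.1733 + 0.3·54.08 + 0.29·93.2 = 61.3921.
Var(X) = E[X²] − (E[X])² = 61.3921 − 45.9006 = 15.4914.

15.4914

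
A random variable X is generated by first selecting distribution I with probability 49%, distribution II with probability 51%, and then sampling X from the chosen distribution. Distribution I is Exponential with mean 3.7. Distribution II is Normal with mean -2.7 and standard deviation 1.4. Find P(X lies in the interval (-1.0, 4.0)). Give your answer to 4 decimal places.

Conditional on each component, P(-1.0 < X < 4.0): I: 0.660771; II: 0.112318.
By total probability, P(-1.0 < X < 4.0) = 0.49·0.660771 + 0.51·0.112318 = 0.38106.

0.3811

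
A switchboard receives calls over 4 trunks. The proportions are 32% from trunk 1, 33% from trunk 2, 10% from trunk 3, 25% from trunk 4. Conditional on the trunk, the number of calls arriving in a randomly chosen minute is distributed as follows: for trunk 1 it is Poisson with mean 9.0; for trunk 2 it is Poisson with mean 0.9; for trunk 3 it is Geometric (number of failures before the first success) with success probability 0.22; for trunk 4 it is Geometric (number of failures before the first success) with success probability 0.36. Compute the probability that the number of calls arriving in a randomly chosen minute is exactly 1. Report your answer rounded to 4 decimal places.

Conditional on each trunk, P(X = 1): 1: 0.00111069; 2: 0.365913; 3: 0.1716; 4: 0.2304.
By total probability, P(X = 1) = 0.32·0.00111069 + 0.33·0.365913 + 0.1·0.1716 + 0.25·0.2304 = 0.195867.

0.1959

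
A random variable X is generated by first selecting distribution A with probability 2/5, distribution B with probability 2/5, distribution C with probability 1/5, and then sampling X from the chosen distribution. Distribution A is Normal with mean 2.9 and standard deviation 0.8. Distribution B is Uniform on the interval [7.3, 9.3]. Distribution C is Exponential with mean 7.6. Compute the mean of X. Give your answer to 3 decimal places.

Component means — A: 2.9; B: 8.3; C: 7.6.
E[X] = 0.4·2.9 + 0.4·8.3 + 0.2·7.6 = 6.

6.000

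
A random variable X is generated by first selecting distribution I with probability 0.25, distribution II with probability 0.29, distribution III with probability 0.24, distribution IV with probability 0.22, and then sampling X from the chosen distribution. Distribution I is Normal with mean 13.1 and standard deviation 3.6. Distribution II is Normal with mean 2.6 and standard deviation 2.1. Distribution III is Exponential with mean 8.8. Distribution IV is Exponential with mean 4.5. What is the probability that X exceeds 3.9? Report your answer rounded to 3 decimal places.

Conditional on each component, P(X > 3.9): I: 0.994699; II: 0.267942; III: 0.64199; IV: 0.42035.
By total probability, P(X > 3.9) = 0.25·0.994699 + 0.29·0.267942 + 0.24·0.64199 + 0.22·0.42035 = 0.572933.

0.573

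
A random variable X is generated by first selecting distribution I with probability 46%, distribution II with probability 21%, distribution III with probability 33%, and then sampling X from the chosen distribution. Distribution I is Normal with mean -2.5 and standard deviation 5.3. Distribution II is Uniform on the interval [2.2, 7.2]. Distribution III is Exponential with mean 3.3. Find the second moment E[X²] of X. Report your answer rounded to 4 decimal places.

For each component E[X²] = Var + (mean)², giving I: 34.34; II: 24.1733; III: 21.78.
Overall E[X²] = 0.46·34.34 + 0.21·24.1733 + 0.33·21.78 = 28.0602.

28.0602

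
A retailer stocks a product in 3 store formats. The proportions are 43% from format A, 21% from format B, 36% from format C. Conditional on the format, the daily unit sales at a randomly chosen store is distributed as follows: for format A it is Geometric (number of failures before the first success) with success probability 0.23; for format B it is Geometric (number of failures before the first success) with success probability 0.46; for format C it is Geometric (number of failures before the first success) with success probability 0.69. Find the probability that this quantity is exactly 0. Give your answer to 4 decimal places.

0.4439

Conditional on each format, P(X = 0): A: 0.23; B: 0.46; C: 0.69.
By total probability, P(X = 0) = 0.43·0.23 + 0.21·0.46 + 0.36·0.69 = 0.4439.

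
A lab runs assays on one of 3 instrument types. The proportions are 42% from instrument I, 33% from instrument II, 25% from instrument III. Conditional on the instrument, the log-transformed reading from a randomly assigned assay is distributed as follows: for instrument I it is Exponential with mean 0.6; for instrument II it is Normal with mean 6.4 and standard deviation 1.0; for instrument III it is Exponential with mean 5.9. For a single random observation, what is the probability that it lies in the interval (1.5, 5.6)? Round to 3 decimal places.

0.201

Conditional on each instrument, P(1.5 < X < 5.6): I: 0.0819966; II: 0.211855; III: 0.388439.
By total probability, P(1.5 < X < 5.6) = 0.42·0.0819966 + 0.33·0.211855 + 0.25·0.388439 = 0.20146.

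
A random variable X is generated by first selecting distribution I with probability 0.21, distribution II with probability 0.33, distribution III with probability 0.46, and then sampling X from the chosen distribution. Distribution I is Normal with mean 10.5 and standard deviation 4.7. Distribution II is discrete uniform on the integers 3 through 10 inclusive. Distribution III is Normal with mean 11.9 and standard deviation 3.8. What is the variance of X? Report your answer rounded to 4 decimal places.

Per component, I: μ=10.5, E[X²]=132.34; II: μ=6.5, E[X²]=47.5; III: μ=11.9, E[X²]=156.05.
E[X] = 0.21·10.5 + 0.33·6.5 + 0.46·11.9 = 9.824.
E[X²] = 0.21·132.34 + 0.33·47.5 + 0.46·156.05 = 115.249.
Var(X) = E[X²] − (E[X])² = 115.249 − 96.511 = 18.7384.

18.7384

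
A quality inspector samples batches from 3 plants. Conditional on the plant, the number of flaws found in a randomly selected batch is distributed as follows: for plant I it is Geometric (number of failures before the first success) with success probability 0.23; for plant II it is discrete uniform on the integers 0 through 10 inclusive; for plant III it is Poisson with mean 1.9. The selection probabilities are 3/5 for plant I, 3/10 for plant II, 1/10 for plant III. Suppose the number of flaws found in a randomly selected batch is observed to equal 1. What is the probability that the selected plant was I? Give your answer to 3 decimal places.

Likelihoods P(X=1 | ·): I: 0.1771; II: 0.0909091; III: 0.28418.
Posterior ∝ prior × likelihood. Numerator for I: 0.6·0.1771 = 0.10626.
Normalizing constant: 0.6·0.1771 + 0.3·0.0909091 + 0.1·0.28418 = 0.161951.
P(I | observation) = 0.10626 / 0.161951 = 0.656125.

0.656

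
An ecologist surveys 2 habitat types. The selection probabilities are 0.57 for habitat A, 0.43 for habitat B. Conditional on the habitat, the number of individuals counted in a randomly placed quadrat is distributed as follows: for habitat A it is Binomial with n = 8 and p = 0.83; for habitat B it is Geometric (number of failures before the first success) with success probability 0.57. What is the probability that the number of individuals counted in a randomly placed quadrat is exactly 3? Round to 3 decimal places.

Conditional on each habitat, P(X = 3): A: 0.00454639; B: 0.045319.
By total probability, P(X = 3) = 0.57·0.00454639 + 0.43·0.045319 = 0.0220786.

0.022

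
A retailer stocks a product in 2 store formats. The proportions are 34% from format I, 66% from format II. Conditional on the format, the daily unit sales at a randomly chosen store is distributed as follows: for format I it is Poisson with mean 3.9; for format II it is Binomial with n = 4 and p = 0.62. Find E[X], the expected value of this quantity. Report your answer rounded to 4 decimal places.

Component means — I: 3.9; II: 2.48.
E[X] = 0.34·3.9 + 0.66·2.48 = 2.9628.

2.9628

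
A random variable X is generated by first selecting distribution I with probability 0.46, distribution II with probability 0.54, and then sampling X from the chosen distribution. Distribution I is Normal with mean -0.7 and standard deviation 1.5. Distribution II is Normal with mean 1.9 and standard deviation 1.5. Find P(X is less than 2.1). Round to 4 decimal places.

0.7444

Conditional on each component, P(X < 2.1): I: 0.969026; II: 0.553035.
By total probability, P(X < 2.1) = 0.46·0.969026 + 0.54·0.553035 = 0.744391.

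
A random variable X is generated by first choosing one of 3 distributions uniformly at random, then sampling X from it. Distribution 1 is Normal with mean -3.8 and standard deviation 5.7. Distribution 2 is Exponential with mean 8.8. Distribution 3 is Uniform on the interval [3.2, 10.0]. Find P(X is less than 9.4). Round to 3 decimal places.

Conditional on each component, P(X < 9.4): 1: 0.989715; 2: 0.656367; 3: 0.911765.
By total probability, P(X < 9.4) = 0.333333·0.989715 + 0.333333·0.656367 + 0.333333·0.911765 = 0.852616.

0.853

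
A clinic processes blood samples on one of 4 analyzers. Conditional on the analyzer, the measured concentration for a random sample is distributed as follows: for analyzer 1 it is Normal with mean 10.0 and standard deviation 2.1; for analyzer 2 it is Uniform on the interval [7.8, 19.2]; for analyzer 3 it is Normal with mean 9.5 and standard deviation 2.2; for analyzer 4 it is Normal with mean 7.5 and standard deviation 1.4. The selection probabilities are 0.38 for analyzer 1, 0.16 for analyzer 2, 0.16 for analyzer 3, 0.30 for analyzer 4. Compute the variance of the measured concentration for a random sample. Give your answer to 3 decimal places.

Per component, 1: μ=10, E[X²]=104.41; 2: μ=13.5, E[X²]=193.08; 3: μ=9.5, E[X²]=95.09; 4: μ=7.5, E[X²]=58.21.
E[X] = 0.38·10 + 0.16·13.5 + 0.16·9.5 + 0.3·7.5 = 9.73.
E[X²] = 0.38·104.41 + 0.16·193.08 + 0.16·95.09 + 0.3·58.21 = 103.246.
Var(X) = E[X²] − (E[X])² = 103.246 − 94.6729 = 8.5731.

8.573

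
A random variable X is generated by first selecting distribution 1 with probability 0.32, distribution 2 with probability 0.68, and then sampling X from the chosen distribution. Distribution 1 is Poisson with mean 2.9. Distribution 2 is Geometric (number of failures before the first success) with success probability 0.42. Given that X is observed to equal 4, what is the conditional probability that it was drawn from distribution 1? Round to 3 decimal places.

Likelihoods P(X=4 | ·): 1: 0.162154; 2: 0.0475293.
Posterior ∝ prior × likelihood. Numerator for 1: 0.32·0.162154 = 0.0518892.
Normalizing constant: 0.32·0.162154 + 0.68·0.0475293 = 0.0842091.
P(1 | observation) = 0.0518892 / 0.0842091 = 0.616194.

0.616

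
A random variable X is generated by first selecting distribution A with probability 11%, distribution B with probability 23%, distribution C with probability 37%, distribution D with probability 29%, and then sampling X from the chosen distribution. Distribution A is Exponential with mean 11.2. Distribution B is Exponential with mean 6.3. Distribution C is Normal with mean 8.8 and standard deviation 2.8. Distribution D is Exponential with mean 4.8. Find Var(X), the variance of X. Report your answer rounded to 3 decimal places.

Per component, A: μ=11.2, E[X²]=250.88; B: μ=6.3, E[X²]=79.38; C: μ=8.8, E[X²]=85.28; D: μ=4.8, E[X²]=46.08.
E[X] = 0.11·11.2 + 0.23·6.3 + 0.37·8.8 + 0.29·4.8 = 7.329.
E[X²] = 0.11·250.88 + 0.23·79.38 + 0.37·85.28 + 0.29·46.08 = 90.771.
Var(X) = E[X²] − (E[X])² = 90.771 − 53.7142 = 37.0568.

37.057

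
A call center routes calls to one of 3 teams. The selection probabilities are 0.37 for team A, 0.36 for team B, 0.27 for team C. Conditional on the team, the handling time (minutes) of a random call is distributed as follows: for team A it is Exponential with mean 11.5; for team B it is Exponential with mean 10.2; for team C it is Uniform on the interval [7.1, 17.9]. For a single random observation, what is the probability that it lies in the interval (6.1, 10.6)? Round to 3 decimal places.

Conditional on each team, P(6.1 < X < 10.6): A: 0.190523; B: 0.196157; C: 0.324074.
By total probability, P(6.1 < X < 10.6) = 0.37·0.190523 + 0.36·0.196157 + 0.27·0.324074 = 0.22861.

0.229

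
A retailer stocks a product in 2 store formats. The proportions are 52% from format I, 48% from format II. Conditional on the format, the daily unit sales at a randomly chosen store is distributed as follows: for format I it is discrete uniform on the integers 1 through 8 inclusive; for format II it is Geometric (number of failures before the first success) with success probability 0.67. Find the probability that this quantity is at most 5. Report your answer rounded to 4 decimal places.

Conditional on each format, P(X ≤ 5): I: 0.625; II: 0.998709.
By total probability, P(X ≤ 5) = 0.52·0.625 + 0.48·0.998709 = 0.80438.

0.8044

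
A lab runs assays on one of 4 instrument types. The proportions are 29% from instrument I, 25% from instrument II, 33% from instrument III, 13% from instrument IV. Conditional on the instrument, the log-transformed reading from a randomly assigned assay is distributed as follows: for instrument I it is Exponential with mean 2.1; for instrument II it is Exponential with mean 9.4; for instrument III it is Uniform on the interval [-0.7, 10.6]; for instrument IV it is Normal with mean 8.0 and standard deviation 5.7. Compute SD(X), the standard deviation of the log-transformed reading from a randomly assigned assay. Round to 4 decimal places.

Per component, I: μ=2.1, E[X²]=8.82; II: μ=9.4, E[X²]=176.72; III: μ=4.95, E[X²]=35.1433; IV: μ=8, E[X²]=96.49.
E[X] = 0.29·2.1 + 0.25·9.4 + 0.33·4.95 + 0.13·8 = 5.6325.
E[X²] = 0.29·8.82 + 0.25·176.72 + 0.33·35.1433 + 0.13·96.49 = 70.8788.
Var(X) = E[X²] − (E[X])² = 70.8788 − 31.7251 = 39.1537.
SD(X) = √39.1537 = 6.2573.

6.2573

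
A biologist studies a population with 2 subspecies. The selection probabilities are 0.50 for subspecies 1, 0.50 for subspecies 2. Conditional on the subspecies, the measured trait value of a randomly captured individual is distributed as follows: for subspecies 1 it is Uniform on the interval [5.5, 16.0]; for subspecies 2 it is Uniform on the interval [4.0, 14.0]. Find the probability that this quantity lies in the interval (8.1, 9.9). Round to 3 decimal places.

0.176

Conditional on each subspecies, P(8.1 < X < 9.9): 1: 0.171429; 2: 0.18.
By total probability, P(8.1 < X < 9.9) = 0.5·0.171429 + 0.5·0.18 = 0.175714.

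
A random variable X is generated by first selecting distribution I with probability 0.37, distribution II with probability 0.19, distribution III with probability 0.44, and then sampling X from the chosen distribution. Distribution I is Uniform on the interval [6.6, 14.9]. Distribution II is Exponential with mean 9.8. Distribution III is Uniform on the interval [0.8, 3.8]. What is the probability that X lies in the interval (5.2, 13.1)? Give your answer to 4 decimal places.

Conditional on each component, P(5.2 < X < 13.1): I: 0.783133; II: 0.325543; III: 0.
By total probability, P(5.2 < X < 13.1) = 0.37·0.783133 + 0.19·0.325543 + 0.44·0 = 0.351612.

0.3516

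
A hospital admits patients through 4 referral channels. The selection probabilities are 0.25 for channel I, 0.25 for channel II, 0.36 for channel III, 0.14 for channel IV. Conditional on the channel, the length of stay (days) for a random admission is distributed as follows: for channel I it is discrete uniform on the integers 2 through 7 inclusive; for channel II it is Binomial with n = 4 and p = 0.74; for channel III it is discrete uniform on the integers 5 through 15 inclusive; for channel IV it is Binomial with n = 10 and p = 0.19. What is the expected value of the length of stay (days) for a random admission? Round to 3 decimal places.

Component means — I: 4.5; II: 2.96; III: 10; IV: 1.9.
E[X] = 0.25·4.5 + 0.25·2.96 + 0.36·10 + 0.14·1.9 = 5.731.

5.731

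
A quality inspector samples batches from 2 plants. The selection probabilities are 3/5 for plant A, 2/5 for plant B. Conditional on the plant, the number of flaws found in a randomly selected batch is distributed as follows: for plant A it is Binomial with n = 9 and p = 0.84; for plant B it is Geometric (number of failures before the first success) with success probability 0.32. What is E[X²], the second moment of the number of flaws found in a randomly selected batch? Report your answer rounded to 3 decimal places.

For each component E[X²] = Var + (mean)², giving A: 58.3632; B: 11.1562.
Overall E[X²] = 0.6·58.3632 + 0.4·11.1562 = 39.4804.

39.480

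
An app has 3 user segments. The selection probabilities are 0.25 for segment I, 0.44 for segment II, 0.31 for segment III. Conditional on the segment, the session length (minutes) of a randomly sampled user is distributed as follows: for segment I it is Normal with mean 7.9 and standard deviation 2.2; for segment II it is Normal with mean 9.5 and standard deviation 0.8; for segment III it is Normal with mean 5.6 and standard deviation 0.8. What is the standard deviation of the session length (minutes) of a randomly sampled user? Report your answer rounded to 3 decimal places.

2.111

Per component, I: μ=7.9, E[X²]=67.25; II: μ=9.5, E[X²]=90.89; III: μ=5.6, E[X²]=32.
E[X] = 0.25·7.9 + 0.44·9.5 + 0.31·5.6 = 7.891.
E[X²] = 0.25·67.25 + 0.44·90.89 + 0.31·32 = 66.7241.
Var(X) = E[X²] − (E[X])² = 66.7241 − 62.2679 = 4.45622.
SD(X) = √4.45622 = 2.11098.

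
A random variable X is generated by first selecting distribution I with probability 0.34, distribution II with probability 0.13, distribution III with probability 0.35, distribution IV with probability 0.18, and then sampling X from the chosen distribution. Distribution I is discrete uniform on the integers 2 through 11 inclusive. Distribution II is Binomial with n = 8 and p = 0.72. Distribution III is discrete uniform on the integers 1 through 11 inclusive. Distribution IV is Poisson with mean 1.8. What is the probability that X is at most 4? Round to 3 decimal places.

Conditional on each component, P(X ≤ 4): I: 0.3; II: 0.15941; III: 0.363636; IV: 0.963593.
By total probability, P(X ≤ 4) = 0.34·0.3 + 0.13·0.15941 + 0.35·0.363636 + 0.18·0.963593 = 0.423443.

0.423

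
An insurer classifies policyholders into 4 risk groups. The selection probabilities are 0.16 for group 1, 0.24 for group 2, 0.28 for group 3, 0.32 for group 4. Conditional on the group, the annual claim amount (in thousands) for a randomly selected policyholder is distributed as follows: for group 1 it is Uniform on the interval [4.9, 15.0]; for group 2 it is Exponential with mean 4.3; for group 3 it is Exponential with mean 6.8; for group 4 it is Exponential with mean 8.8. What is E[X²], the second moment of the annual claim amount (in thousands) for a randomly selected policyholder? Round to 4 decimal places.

101.5317

For each component E[X²] = Var + (mean)², giving 1: 107.503; 2: 36.98; 3: 92.48; 4: 154.88.
Overall E[X²] = 0.16·107.503 + 0.24·36.98 + 0.28·92.48 + 0.32·154.88 = 101.532.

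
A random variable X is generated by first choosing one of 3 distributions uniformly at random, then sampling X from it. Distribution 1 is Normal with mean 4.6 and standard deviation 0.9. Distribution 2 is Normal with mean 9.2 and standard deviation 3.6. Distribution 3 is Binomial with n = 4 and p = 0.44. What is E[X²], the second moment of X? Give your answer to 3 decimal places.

For each component E[X²] = Var + (mean)², giving 1: 21.97; 2: 97.6; 3: 4.0832.
Overall E[X²] = 0.333333·21.97 + 0.333333·97.6 + 0.333333·4.0832 = 41.2177.

41.218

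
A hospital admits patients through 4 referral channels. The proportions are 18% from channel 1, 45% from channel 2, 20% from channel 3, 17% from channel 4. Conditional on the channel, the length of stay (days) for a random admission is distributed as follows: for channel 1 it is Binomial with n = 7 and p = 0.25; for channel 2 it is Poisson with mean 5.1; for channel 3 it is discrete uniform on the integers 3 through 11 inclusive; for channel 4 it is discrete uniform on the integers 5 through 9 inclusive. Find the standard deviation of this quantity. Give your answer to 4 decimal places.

2.7478

Per component, 1: μ=1.75, E[X²]=4.375; 2: μ=5.1, E[X²]=31.11; 3: μ=7, E[X²]=55.6667; 4: μ=7, E[X²]=51.
E[X] = 0.18·1.75 + 0.45·5.1 + 0.2·7 + 0.17·7 = 5.2.
E[X²] = 0.18·4.375 + 0.45·31.11 + 0.2·55.6667 + 0.17·51 = 34.5903.
Var(X) = E[X²] − (E[X])² = 34.5903 − 27.04 = 7.55033.
SD(X) = √7.55033 = 2.74779.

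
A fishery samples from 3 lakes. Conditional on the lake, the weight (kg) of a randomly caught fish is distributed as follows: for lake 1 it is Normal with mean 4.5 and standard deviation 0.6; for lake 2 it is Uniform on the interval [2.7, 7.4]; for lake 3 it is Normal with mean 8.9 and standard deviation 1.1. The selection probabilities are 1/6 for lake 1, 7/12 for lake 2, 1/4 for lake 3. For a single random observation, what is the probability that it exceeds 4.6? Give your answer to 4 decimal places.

0.6698

Conditional on each lake, P(X > 4.6): 1: 0.433816; 2: 0.595745; 3: 0.999954.
By total probability, P(X > 4.6) = 0.166667·0.433816 + 0.583333·0.595745 + 0.25·0.999954 = 0.669809.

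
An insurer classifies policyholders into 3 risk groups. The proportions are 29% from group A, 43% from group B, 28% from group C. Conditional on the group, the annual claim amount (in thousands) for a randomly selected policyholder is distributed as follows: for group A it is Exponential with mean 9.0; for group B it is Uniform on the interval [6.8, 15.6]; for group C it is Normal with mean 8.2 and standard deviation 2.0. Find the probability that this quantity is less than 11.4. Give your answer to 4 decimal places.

Conditional on each group, P(X < 11.4): A: 0.718231; B: 0.522727; C: 0.945201.
By total probability, P(X < 11.4) = 0.29·0.718231 + 0.43·0.522727 + 0.28·0.945201 = 0.697716.

0.6977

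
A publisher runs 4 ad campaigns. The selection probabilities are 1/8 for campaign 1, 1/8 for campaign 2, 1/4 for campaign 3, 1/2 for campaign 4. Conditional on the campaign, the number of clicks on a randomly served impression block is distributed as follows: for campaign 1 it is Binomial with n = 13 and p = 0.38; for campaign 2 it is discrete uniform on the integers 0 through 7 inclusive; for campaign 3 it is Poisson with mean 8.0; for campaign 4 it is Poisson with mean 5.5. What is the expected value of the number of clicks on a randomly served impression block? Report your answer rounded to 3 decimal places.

Component means — 1: 4.94; 2: 3.5; 3: 8; 4: 5.5.
E[X] = 0.125·4.94 + 0.125·3.5 + 0.25·8 + 0.5·5.5 = 5.805.

5.805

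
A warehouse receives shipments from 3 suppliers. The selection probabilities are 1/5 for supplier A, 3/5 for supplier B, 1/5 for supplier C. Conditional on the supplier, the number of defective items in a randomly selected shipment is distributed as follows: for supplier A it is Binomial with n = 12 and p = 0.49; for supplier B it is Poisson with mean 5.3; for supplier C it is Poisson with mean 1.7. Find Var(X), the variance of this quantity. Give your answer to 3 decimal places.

6.414

Per component, A: μ=5.88, E[X²]=37.5732; B: μ=5.3, E[X²]=33.39; C: μ=1.7, E[X²]=4.59.
E[X] = 0.2·5.88 + 0.6·5.3 + 0.2·1.7 = 4.696.
E[X²] = 0.2·37.5732 + 0.6·33.39 + 0.2·4.59 = 28.4666.
Var(X) = E[X²] − (E[X])² = 28.4666 − 22.0524 = 6.41422.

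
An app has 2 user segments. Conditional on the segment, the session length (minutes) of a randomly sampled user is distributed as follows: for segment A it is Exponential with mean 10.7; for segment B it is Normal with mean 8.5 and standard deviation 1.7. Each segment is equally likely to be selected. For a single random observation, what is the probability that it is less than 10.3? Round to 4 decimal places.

0.7366

Conditional on each segment, P(X < 10.3): A: 0.618108; B: 0.85516.
By total probability, P(X < 10.3) = 0.5·0.618108 + 0.5·0.85516 = 0.736634.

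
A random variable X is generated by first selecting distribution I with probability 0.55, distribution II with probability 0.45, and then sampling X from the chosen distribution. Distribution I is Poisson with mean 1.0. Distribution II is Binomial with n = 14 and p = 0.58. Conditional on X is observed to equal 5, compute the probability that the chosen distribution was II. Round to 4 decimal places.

0.9345

Likelihoods P(X=5 | ·): I: 0.00306566; II: 0.0534377.
Posterior ∝ prior × likelihood. Numerator for II: 0.45·0.0534377 = 0.024047.
Normalizing constant: 0.55·0.00306566 + 0.45·0.0534377 = 0.0257331.
P(II | observation) = 0.024047 / 0.0257331 = 0.934477.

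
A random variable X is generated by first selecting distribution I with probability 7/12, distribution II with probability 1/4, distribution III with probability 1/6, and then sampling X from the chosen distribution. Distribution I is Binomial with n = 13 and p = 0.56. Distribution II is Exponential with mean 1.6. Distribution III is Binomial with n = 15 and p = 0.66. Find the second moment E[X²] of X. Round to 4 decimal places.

50.9603

For each component E[X²] = Var + (mean)², giving I: 56.2016; II: 5.12; III: 101.376.
Overall E[X²] = 0.583333·56.2016 + 0.25·5.12 + 0.166667·101.376 = 50.9603.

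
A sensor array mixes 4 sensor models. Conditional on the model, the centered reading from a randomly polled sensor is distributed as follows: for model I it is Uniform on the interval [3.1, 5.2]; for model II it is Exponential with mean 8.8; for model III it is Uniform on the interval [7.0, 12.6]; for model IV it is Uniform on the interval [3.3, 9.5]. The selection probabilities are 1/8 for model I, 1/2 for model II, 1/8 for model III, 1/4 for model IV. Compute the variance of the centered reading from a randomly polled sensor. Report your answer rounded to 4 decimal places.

43.0456

Per component, I: μ=4.15, E[X²]=17.59; II: μ=8.8, E[X²]=154.88; III: μ=9.8, E[X²]=98.6533; IV: μ=6.4, E[X²]=44.1633.
E[X] = 0.125·4.15 + 0.5·8.8 + 0.125·9.8 + 0.25·6.4 = 7.74375.
E[X²] = 0.125·17.59 + 0.5·154.88 + 0.125·98.6533 + 0.25·44.1633 = 103.011.
Var(X) = E[X²] − (E[X])² = 103.011 − 59.9657 = 43.0456.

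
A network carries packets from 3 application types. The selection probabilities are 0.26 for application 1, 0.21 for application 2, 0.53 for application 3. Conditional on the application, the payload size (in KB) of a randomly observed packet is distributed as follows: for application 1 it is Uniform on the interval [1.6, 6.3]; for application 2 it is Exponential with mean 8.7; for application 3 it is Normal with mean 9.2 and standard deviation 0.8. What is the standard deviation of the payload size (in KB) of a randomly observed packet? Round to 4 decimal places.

4.6659

Per component, 1: μ=3.95, E[X²]=17.4433; 2: μ=8.7, E[X²]=151.38; 3: μ=9.2, E[X²]=85.28.
E[X] = 0.26·3.95 + 0.21·8.7 + 0.53·9.2 = 7.73.
E[X²] = 0.26·17.4433 + 0.21·151.38 + 0.53·85.28 = 81.5235.
Var(X) = E[X²] − (E[X])² = 81.5235 − 59.7529 = 21.7706.
SD(X) = √21.7706 = 4.66589.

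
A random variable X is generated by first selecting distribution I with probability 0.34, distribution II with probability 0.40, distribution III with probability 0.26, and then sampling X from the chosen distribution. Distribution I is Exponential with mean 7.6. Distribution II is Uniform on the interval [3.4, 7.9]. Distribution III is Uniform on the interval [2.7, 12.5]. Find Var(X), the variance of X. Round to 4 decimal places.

Per component, I: μ=7.6, E[X²]=115.52; II: μ=5.65, E[X²]=33.61; III: μ=7.6, E[X²]=65.7633.
E[X] = 0.34·7.6 + 0.4·5.65 + 0.26·7.6 = 6.82.
E[X²] = 0.34·115.52 + 0.4·33.61 + 0.26·65.7633 = 69.8193.
Var(X) = E[X²] − (E[X])² = 69.8193 − 46.5124 = 23.3069.

23.3069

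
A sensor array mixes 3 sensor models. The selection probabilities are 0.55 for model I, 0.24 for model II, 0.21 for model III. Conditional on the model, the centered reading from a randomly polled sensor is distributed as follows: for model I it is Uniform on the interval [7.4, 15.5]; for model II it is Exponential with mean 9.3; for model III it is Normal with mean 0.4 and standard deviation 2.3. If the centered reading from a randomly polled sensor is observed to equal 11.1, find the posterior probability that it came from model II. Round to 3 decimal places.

0.103

Likelihoods f(11.1 | ·): I: 0.123457; II: 0.0325961; III: 3.46358e-06.
Posterior ∝ prior × likelihood. Numerator for II: 0.24·0.0325961 = 0.00782306.
Normalizing constant: 0.55·0.123457 + 0.24·0.0325961 + 0.21·3.46358e-06 = 0.075725.
P(II | observation) = 0.00782306 / 0.075725 = 0.103309.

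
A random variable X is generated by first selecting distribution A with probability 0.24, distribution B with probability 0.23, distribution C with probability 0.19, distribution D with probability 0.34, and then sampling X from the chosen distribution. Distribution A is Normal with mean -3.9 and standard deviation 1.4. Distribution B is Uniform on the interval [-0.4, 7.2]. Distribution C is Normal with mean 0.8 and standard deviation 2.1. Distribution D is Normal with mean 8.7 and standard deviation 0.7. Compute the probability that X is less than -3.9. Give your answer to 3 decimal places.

0.122

Conditional on each component, P(X < -3.9): A: 0.5; B: 0; C: 0.0126074; D: 0.
By total probability, P(X < -3.9) = 0.24·0.5 + 0.23·0 + 0.19·0.0126074 + 0.34·0 = 0.122395.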